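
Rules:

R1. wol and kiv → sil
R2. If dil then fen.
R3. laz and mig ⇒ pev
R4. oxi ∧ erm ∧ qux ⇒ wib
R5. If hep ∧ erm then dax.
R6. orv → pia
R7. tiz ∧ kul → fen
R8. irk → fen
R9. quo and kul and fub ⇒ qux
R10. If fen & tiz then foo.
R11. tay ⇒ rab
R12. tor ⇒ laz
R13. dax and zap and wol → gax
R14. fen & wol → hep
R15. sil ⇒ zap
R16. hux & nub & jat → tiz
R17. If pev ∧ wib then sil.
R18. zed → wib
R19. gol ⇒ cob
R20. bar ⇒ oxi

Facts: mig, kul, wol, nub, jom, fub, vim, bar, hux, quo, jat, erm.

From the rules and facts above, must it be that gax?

No

Forward chaining from the given facts derives: qux, tiz, oxi, wib, fen, foo, hep, dax.
The only rule concluding gax is R13, which needs zap; that is never established.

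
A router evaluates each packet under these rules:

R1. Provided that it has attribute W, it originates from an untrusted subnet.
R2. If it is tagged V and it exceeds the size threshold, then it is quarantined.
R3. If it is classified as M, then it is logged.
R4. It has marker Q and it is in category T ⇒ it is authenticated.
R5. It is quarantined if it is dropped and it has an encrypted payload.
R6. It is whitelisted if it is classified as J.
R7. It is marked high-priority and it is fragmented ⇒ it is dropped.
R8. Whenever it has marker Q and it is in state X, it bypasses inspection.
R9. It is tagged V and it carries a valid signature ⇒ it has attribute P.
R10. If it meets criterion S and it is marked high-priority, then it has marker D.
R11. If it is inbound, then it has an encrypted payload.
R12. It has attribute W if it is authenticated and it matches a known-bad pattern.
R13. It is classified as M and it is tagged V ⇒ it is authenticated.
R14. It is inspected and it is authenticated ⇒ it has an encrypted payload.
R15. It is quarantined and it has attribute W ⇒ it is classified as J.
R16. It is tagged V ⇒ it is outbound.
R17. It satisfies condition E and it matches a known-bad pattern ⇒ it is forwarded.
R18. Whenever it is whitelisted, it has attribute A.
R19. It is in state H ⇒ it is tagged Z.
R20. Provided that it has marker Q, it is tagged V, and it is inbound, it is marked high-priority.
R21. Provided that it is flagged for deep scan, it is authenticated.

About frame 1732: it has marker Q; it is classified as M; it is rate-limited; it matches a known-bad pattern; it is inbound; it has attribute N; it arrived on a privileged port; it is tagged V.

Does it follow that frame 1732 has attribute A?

Forward chaining from the given facts derives: is logged, has an encrypted payload, is authenticated, is outbound, is marked high-priority, has attribute W, originates from an untrusted subnet.
The only rule concluding "it has attribute A" is R18, which needs "it is whitelisted"; that is never established.

No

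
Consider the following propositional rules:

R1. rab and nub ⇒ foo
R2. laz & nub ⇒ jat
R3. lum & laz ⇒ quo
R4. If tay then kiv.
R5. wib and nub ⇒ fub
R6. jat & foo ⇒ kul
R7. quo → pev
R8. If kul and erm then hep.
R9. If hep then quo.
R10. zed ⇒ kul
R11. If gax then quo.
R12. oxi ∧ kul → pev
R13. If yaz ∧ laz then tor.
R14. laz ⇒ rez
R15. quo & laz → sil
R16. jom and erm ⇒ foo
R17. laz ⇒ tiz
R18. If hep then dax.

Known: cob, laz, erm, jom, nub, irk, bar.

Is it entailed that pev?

Yes

jat  (by R2: laz, nub)
foo  (by R16: jom, erm)
kul  (by R6: jat, foo)
hep  (by R8: kul, erm)
quo  (by R9: hep)
pev  (by R7: quo)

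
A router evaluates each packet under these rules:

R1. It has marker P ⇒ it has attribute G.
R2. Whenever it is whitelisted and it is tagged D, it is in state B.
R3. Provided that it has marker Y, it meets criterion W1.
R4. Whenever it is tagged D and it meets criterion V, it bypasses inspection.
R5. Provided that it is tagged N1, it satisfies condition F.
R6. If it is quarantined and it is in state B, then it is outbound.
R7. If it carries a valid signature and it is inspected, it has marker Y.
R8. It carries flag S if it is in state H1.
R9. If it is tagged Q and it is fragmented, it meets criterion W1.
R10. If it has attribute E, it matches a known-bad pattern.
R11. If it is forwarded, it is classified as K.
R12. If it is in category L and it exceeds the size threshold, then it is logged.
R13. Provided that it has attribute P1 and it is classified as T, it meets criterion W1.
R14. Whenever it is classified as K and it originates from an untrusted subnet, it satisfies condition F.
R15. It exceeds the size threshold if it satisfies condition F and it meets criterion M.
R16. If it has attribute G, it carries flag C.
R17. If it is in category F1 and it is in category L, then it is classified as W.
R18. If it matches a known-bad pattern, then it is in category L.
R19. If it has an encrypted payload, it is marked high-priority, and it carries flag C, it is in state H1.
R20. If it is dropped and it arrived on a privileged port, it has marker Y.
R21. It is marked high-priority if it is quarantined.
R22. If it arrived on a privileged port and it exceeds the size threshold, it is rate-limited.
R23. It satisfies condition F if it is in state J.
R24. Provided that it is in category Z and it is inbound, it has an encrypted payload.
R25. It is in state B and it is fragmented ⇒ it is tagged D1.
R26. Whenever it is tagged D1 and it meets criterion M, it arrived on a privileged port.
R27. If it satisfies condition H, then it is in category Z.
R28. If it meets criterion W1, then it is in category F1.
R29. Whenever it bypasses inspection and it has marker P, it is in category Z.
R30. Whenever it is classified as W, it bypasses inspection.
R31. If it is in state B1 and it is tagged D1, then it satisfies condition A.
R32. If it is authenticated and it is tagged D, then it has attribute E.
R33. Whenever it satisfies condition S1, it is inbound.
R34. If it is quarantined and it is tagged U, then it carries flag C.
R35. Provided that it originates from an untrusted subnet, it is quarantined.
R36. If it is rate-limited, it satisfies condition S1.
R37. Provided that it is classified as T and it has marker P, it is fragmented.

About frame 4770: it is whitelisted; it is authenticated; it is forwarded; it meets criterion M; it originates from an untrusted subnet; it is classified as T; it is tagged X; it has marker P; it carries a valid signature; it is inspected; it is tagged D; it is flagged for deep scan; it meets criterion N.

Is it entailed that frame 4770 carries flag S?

Yes

By R1 (it has marker P): it has attribute G.
By R2 (it is whitelisted, it is tagged D): it is in state B.
By R7 (it carries a valid signature, it is inspected): it has marker Y.
By R11 (it is forwarded): it is classified as K.
By R14 (it is classified as K, it originates from an untrusted subnet): it satisfies condition F.
By R15 (it satisfies condition F, it meets criterion M): it exceeds the size threshold.
By R16 (it has attribute G): it carries flag C.
By R32 (it is authenticated, it is tagged D): it has attribute E.
By R35 (it originates from an untrusted subnet): it is quarantined.
By R37 (it is classified as T, it has marker P): it is fragmented.
By R3 (it has marker Y): it meets criterion W1.
By R10 (it has attribute E): it matches a known-bad pattern.
By R18 (it matches a known-bad pattern): it is in category L.
By R21 (it is quarantined): it is marked high-priority.
By R25 (it is in state B, it is fragmented): it is tagged D1.
By R26 (it is tagged D1, it meets criterion M): it arrived on a privileged port.
By R28 (it meets criterion W1): it is in category F1.
By R17 (it is in category F1, it is in category L): it is classified as W.
By R22 (it arrived on a privileged port, it exceeds the size threshold): it is rate-limited.
By R30 (it is classified as W): it bypasses inspection.
By R36 (it is rate-limited): it satisfies condition S1.
By R29 (it bypasses inspection, it has marker P): it is in category Z.
By R33 (it satisfies condition S1): it is inbound.
By R24 (it is in category Z, it is inbound): it has an encrypted payload.
By R19 (it has an encrypted payload, it is marked high-priority, it carries flag C): it is in state H1.
By R8 (it is in state H1): it carries flag S.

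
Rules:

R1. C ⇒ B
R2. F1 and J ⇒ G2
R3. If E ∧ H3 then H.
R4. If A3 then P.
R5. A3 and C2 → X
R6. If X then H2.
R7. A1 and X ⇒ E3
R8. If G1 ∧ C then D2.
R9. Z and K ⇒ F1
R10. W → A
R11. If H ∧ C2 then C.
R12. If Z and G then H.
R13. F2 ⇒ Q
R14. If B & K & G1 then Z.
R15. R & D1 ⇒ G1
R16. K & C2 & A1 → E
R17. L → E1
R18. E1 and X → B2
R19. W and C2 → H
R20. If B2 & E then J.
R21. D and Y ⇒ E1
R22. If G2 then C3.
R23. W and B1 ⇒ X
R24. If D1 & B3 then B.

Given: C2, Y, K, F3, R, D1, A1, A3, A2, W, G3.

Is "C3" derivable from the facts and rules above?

No

Forward chaining from the given facts derives: P, X, H2, E3, A, G1, E, H, C, B, D2, Z, F1.
The only rule concluding C3 is R22, which needs G2; that is never established.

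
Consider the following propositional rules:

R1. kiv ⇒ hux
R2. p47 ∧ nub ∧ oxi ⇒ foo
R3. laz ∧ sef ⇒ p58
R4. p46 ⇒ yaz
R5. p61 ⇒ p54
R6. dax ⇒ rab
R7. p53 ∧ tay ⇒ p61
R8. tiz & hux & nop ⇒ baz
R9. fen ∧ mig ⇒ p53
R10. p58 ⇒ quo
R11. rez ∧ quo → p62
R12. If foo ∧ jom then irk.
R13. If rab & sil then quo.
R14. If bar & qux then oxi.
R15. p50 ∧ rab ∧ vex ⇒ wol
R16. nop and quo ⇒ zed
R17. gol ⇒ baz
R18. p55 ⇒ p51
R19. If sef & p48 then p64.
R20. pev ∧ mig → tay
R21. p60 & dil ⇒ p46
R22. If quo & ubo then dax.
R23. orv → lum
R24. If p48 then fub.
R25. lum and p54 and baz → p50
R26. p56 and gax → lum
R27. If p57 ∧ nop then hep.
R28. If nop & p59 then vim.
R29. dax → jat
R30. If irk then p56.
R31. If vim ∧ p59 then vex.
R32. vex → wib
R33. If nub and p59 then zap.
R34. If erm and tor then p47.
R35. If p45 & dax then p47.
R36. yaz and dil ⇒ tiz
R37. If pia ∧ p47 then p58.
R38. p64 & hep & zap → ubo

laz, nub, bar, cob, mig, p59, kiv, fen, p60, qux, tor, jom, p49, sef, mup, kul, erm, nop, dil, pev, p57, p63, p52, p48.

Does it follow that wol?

Forward chaining from the given facts derives: hux, p58, p53, quo, oxi, zed, p64, tay, p46, fub, hep, vim, vex, wib, zap, p47, ubo, foo, yaz, p61, irk, dax, jat, p56, tiz, p54, rab, baz.
The only rule concluding wol is R15, which needs p50; that is never established.

No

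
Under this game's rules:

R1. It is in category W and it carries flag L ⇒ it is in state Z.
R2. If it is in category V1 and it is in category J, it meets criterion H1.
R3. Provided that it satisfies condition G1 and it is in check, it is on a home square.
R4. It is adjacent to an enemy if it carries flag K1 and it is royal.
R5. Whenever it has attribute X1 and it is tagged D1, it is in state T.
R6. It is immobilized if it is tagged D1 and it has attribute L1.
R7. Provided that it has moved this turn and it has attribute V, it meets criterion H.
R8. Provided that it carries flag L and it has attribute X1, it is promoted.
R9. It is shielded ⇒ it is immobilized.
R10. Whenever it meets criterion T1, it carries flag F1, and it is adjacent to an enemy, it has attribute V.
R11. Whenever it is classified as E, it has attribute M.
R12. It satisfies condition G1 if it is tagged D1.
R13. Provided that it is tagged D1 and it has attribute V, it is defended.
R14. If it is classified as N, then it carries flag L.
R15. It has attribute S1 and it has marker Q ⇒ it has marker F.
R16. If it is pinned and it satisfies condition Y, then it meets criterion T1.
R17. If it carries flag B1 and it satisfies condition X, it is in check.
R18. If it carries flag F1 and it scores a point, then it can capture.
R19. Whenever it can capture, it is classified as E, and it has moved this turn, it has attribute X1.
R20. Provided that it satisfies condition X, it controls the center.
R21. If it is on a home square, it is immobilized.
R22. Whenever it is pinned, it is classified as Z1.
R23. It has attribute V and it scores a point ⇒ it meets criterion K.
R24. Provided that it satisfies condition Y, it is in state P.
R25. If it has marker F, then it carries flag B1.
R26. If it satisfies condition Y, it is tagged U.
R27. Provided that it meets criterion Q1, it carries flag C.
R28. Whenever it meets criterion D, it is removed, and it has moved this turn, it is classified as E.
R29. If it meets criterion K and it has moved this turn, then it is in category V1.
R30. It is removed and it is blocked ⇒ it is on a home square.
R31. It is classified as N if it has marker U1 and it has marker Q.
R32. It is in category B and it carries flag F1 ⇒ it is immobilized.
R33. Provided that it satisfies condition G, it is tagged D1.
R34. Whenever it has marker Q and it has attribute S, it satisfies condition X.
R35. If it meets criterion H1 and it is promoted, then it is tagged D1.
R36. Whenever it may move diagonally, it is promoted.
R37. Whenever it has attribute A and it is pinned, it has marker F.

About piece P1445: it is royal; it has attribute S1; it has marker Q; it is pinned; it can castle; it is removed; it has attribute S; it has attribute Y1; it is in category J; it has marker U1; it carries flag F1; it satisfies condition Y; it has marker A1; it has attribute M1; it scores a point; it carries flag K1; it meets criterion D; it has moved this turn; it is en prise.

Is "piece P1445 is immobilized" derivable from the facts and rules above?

By R4 (it carries flag K1, it is royal): it is adjacent to an enemy.
By R15 (it has attribute S1, it has marker Q): it has marker F.
By R16 (it is pinned, it satisfies condition Y): it meets criterion T1.
By R18 (it carries flag F1, it scores a point): it can capture.
By R25 (it has marker F): it carries flag B1.
By R28 (it meets criterion D, it is removed, it has moved this turn): it is classified as E.
By R31 (it has marker U1, it has marker Q): it is classified as N.
By R34 (it has marker Q, it has attribute S): it satisfies condition X.
By R10 (it meets criterion T1, it carries flag F1, it is adjacent to an enemy): it has attribute V.
By R14 (it is classified as N): it carries flag L.
By R17 (it carries flag B1, it satisfies condition X): it is in check.
By R19 (it can capture, it is classified as E, it has moved this turn): it has attribute X1.
By R23 (it has attribute V, it scores a point): it meets criterion K.
By R29 (it meets criterion K, it has moved this turn): it is in category V1.
By R2 (it is in category V1, it is in category J): it meets criterion H1.
By R8 (it carries flag L, it has attribute X1): it is promoted.
By R35 (it meets criterion H1, it is promoted): it is tagged D1.
By R12 (it is tagged D1): it satisfies condition G1.
By R3 (it satisfies condition G1, it is in check): it is on a home square.
By R21 (it is on a home square): it is immobilized.

Yes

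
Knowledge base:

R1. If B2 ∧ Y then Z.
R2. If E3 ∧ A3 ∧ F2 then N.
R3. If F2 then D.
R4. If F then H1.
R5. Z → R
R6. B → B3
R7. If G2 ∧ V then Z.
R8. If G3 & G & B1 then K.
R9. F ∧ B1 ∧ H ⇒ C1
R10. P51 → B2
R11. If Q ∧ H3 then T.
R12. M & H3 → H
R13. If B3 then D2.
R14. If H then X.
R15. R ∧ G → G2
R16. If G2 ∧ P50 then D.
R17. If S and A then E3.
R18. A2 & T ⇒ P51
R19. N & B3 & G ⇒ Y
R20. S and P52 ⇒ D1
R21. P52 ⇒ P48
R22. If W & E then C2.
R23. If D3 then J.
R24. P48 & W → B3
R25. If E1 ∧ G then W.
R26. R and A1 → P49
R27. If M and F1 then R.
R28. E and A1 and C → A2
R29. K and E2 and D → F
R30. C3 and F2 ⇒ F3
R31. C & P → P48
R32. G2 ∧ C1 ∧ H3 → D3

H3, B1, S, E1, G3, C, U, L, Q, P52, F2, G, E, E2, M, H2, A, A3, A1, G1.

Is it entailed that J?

Yes

D  (by R3: F2)
K  (by R8: G3, G, B1)
T  (by R11: Q, H3)
H  (by R12: M, H3)
E3  (by R17: S, A)
P48  (by R21: P52)
W  (by R25: E1, G)
A2  (by R28: E, A1, C)
F  (by R29: K, E2, D)
N  (by R2: E3, A3, F2)
C1  (by R9: F, B1, H)
P51  (by R18: A2, T)
B3  (by R24: P48, W)
B2  (by R10: P51)
Y  (by R19: N, B3, G)
Z  (by R1: B2, Y)
R  (by R5: Z)
G2  (by R15: R, G)
D3  (by R32: G2, C1, H3)
J  (by R23: D3)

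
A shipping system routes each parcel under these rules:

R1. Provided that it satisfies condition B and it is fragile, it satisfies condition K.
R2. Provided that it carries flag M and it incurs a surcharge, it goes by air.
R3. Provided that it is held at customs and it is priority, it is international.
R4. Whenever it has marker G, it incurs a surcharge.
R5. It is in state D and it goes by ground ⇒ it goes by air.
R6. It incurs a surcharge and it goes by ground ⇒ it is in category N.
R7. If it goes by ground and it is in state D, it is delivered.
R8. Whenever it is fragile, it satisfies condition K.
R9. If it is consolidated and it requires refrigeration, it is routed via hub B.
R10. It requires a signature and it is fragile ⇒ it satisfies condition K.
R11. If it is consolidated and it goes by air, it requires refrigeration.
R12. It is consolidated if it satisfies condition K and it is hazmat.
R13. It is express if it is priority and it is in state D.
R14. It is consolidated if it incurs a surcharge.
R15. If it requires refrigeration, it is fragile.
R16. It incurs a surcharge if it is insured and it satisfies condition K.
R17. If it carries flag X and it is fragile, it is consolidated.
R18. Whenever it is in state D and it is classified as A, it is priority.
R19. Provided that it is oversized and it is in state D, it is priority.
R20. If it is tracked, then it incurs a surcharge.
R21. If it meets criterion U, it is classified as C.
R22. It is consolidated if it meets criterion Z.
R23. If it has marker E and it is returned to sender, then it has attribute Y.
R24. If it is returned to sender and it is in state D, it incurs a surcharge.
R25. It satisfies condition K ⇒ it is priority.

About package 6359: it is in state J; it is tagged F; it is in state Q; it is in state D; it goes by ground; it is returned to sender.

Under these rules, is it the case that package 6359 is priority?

Yes

By R5 (it is in state D, it goes by ground): it goes by air.
By R24 (it is returned to sender, it is in state D): it incurs a surcharge.
By R14 (it incurs a surcharge): it is consolidated.
By R11 (it is consolidated, it goes by air): it requires refrigeration.
By R15 (it requires refrigeration): it is fragile.
By R8 (it is fragile): it satisfies condition K.
By R25 (it satisfies condition K): it is priority.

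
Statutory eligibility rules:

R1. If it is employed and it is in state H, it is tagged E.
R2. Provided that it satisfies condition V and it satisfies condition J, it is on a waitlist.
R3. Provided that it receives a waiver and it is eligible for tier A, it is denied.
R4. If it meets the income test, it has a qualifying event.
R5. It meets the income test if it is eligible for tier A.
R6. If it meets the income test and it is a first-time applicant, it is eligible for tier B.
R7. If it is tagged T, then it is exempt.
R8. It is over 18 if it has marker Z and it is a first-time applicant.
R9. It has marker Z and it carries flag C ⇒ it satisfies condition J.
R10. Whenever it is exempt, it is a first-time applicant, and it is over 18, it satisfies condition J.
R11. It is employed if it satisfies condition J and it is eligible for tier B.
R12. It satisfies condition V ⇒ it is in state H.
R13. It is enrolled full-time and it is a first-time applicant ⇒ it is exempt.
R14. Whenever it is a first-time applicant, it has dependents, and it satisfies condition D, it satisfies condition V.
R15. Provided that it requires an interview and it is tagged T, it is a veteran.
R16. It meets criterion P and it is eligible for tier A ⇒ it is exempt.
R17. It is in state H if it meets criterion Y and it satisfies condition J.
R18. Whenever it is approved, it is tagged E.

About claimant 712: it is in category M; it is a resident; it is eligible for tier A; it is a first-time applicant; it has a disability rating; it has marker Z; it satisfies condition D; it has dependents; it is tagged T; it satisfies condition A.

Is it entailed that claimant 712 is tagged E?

Yes

By R5 (it is eligible for tier A): it meets the income test.
By R6 (it meets the income test, it is a first-time applicant): it is eligible for tier B.
By R7 (it is tagged T): it is exempt.
By R8 (it has marker Z, it is a first-time applicant): it is over 18.
By R10 (it is exempt, it is a first-time applicant, it is over 18): it satisfies condition J.
By R11 (it satisfies condition J, it is eligible for tier B): it is employed.
By R14 (it is a first-time applicant, it has dependents, it satisfies condition D): it satisfies condition V.
By R12 (it satisfies condition V): it is in state H.
By R1 (it is employed, it is in state H): it is tagged E.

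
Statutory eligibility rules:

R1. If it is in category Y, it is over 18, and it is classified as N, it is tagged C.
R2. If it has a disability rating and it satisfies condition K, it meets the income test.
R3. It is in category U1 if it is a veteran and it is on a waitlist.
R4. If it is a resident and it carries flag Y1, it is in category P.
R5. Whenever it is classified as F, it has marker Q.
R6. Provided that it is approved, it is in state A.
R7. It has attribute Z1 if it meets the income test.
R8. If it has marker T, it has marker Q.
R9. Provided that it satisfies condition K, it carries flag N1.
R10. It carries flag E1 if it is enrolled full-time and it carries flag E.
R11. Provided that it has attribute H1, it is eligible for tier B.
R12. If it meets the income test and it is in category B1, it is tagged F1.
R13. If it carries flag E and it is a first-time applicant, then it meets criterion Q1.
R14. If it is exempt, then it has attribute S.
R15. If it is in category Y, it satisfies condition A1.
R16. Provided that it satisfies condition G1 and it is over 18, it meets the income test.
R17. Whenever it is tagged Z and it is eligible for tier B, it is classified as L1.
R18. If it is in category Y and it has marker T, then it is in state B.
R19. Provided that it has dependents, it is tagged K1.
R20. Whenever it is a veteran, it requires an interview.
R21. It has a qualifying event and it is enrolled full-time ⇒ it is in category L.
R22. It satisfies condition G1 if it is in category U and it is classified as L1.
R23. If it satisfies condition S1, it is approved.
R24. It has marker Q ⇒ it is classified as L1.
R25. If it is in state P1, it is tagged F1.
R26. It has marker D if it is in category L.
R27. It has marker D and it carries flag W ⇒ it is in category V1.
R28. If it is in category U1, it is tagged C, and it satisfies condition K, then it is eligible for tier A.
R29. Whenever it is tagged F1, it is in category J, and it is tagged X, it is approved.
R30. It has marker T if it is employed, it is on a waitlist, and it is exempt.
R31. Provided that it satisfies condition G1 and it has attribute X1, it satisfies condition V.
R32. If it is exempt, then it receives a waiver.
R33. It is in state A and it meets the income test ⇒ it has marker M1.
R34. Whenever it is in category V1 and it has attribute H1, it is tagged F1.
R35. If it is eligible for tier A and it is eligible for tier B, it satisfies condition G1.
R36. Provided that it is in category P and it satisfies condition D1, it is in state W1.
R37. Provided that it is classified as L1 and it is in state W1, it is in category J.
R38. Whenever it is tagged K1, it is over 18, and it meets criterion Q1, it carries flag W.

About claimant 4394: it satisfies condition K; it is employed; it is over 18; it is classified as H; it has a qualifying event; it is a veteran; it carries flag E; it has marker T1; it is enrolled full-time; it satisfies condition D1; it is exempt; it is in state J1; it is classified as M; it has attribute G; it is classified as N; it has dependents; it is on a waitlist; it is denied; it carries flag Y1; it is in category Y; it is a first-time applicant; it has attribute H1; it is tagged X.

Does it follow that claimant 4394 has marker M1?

No

Forward chaining from the given facts derives: is tagged C, is in category U1, carries flag N1, carries flag E1, is eligible for tier B, meets criterion Q1, has attribute S, satisfies condition A1, is tagged K1, requires an interview, is in category L, has marker D, is eligible for tier A, has marker T, receives a waiver, satisfies condition G1, carries flag W, has marker Q, meets the income test, is in state B, is classified as L1, is in category V1, is tagged F1, has attribute Z1.
The only rule concluding "it has marker M1" is R33, which needs "it is in state A"; that is never established.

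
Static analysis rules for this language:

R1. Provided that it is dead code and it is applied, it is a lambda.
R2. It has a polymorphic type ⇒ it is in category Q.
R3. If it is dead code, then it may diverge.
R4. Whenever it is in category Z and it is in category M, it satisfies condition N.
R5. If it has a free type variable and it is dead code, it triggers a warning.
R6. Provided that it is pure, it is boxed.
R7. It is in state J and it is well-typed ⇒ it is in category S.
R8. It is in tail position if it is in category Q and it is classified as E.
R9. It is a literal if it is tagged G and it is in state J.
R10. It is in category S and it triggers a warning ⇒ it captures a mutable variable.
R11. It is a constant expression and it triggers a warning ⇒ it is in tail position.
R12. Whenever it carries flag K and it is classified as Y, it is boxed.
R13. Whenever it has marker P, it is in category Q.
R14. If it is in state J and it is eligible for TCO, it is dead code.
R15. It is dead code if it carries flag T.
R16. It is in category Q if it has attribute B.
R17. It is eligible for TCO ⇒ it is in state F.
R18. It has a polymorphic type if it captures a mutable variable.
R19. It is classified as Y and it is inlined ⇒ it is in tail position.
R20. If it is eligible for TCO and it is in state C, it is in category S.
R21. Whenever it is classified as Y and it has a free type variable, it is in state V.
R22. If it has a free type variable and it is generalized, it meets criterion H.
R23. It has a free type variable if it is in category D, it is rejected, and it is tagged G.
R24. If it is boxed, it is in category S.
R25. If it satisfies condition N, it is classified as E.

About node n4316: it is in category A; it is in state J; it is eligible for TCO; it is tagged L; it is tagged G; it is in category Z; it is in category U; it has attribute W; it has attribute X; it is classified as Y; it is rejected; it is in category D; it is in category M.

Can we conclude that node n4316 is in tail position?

Forward chaining from the given facts derives: satisfies condition N, is a literal, is dead code, is in state F, has a free type variable, is classified as E, may diverge, triggers a warning, is in state V.
Rules concluding "it is in tail position": R8 needs "it is in category Q"; R11 needs "it is a constant expression"; R19 needs "it is inlined" — none of these are established.

No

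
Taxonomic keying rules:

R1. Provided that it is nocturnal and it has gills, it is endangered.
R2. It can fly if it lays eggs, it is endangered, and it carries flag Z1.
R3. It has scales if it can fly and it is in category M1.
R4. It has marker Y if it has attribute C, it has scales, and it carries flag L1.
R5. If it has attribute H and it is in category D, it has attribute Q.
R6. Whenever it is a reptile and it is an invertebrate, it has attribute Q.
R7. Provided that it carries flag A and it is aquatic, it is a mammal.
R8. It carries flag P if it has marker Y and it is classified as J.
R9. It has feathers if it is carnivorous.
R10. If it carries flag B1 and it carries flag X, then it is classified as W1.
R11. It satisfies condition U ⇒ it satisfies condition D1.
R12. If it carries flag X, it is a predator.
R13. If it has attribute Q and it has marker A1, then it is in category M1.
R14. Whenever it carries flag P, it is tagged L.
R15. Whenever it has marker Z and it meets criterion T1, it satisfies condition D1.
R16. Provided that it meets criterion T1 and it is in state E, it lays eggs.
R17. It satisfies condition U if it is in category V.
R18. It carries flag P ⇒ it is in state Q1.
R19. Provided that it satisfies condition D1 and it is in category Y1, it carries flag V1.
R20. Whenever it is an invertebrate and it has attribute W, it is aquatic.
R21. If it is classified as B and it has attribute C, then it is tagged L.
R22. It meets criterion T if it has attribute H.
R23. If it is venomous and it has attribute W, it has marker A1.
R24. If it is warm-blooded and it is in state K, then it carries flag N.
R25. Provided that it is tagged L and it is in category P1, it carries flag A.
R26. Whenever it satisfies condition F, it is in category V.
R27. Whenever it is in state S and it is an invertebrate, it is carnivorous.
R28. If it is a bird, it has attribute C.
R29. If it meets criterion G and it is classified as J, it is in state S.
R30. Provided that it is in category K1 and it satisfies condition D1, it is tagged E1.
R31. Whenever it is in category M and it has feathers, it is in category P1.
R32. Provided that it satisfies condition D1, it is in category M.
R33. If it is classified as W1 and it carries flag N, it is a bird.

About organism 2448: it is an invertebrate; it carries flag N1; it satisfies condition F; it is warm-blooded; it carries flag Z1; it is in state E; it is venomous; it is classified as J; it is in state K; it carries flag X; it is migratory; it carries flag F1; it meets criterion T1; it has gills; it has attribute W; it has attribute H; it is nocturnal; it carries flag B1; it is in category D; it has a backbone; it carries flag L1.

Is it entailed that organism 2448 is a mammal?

No

Forward chaining from the given facts derives: is endangered, has attribute Q, is classified as W1, is a predator, lays eggs, is aquatic, meets criterion T, has marker A1, carries flag N, is in category V, is a bird, can fly, is in category M1, satisfies condition U, has attribute C, has scales, has marker Y, carries flag P, satisfies condition D1, is tagged L, is in state Q1, is in category M.
The only rule concluding "it is a mammal" is R7, which needs "it carries flag A"; that is never established.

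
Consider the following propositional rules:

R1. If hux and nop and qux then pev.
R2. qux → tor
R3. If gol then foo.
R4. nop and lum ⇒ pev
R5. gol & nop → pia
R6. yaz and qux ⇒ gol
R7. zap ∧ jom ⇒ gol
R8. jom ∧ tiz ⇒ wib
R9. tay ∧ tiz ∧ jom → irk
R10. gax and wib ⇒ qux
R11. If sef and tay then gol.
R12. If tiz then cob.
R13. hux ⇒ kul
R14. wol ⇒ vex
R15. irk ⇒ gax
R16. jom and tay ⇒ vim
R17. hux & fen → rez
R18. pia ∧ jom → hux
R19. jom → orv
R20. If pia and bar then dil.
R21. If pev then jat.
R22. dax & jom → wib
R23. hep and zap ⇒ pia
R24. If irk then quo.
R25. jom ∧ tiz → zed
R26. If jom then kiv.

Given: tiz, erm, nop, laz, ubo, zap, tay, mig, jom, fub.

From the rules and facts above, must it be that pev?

gol  (by R7: zap, jom)
wib  (by R8: jom, tiz)
irk  (by R9: tay, tiz, jom)
gax  (by R15: irk)
pia  (by R5: gol, nop)
qux  (by R10: gax, wib)
hux  (by R18: pia, jom)
pev  (by R1: hux, nop, qux)

Yes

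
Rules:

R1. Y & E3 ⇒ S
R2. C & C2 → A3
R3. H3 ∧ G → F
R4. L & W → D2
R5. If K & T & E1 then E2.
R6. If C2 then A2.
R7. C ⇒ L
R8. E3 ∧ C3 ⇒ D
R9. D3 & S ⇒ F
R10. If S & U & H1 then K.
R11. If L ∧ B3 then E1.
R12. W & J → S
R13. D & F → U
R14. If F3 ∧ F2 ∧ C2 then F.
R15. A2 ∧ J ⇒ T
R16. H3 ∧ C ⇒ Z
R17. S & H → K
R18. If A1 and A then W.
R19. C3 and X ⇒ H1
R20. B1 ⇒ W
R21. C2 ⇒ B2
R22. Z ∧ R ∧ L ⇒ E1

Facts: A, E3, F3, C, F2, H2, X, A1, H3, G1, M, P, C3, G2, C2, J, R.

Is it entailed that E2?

A2  (by R6: C2)
L  (by R7: C)
D  (by R8: E3, C3)
F  (by R14: F3, F2, C2)
T  (by R15: A2, J)
Z  (by R16: H3, C)
W  (by R18: A1, A)
H1  (by R19: C3, X)
E1  (by R22: Z, R, L)
S  (by R12: W, J)
U  (by R13: D, F)
K  (by R10: S, U, H1)
E2  (by R5: K, T, E1)

Yes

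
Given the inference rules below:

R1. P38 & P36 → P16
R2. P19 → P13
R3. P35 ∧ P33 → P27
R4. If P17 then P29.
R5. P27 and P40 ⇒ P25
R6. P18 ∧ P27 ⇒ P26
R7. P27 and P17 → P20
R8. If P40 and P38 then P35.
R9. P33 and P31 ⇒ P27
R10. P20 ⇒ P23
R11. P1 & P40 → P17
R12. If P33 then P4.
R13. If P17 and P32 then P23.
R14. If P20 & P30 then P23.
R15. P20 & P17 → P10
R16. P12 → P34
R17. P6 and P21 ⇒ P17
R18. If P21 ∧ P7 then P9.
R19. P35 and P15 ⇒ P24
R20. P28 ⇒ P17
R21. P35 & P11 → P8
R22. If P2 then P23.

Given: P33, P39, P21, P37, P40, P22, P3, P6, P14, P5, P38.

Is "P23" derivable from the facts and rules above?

Yes

P35  (by R8: P40, P38)
P17  (by R17: P6, P21)
P27  (by R3: P35, P33)
P20  (by R7: P27, P17)
P23  (by R10: P20)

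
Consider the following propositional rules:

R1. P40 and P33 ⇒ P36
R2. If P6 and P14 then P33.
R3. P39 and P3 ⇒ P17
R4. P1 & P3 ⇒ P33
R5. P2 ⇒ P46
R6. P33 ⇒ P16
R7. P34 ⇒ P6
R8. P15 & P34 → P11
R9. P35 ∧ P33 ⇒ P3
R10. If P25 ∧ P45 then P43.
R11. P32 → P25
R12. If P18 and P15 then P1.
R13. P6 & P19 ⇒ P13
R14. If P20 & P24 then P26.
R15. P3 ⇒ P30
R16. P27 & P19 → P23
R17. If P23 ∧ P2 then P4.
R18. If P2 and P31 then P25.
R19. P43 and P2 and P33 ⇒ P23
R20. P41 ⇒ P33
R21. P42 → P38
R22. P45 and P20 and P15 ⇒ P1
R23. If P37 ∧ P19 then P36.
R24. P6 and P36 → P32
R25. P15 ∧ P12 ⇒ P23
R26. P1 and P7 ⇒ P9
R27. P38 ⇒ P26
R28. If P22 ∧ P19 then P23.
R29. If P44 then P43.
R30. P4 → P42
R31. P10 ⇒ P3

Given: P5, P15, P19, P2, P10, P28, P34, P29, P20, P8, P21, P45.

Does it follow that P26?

No

Forward chaining from the given facts derives: P46, P6, P11, P13, P1, P3, P33, P16, P30.
Rules concluding P26: R14 needs P24; R27 needs P38 — none of these are established.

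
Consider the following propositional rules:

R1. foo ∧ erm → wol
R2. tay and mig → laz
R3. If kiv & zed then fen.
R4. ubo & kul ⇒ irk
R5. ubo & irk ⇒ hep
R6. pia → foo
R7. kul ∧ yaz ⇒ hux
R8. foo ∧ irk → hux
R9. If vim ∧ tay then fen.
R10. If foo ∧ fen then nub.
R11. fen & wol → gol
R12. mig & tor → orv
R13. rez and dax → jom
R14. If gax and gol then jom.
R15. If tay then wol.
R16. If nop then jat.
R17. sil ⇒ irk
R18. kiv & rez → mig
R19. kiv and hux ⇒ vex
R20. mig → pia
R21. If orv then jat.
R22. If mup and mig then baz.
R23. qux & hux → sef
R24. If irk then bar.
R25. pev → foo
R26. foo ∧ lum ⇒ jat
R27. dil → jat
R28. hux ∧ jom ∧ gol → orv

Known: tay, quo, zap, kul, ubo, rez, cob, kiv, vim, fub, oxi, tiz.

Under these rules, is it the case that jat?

Forward chaining from the given facts derives: irk, hep, fen, wol, mig, pia, bar, laz, foo, hux, nub, gol, vex.
Rules concluding jat: R16 needs nop; R21 needs orv; R26 needs lum; R27 needs dil — none of these are established.

No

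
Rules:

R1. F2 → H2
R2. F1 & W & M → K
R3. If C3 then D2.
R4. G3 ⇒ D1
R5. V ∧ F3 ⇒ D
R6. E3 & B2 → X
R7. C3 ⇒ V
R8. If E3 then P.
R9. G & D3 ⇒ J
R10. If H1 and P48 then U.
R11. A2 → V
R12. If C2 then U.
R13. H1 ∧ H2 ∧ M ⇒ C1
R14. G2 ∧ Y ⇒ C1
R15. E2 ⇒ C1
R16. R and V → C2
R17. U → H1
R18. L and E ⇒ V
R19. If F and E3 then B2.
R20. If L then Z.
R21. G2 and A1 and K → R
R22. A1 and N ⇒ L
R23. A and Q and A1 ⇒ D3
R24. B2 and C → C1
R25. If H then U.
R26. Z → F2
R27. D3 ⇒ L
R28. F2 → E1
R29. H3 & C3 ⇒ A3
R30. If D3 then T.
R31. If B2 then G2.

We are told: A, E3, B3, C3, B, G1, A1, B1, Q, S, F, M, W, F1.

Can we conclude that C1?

Yes

K  (by R2: F1, W, M)
V  (by R7: C3)
B2  (by R19: F, E3)
D3  (by R23: A, Q, A1)
L  (by R27: D3)
G2  (by R31: B2)
Z  (by R20: L)
R  (by R21: G2, A1, K)
F2  (by R26: Z)
H2  (by R1: F2)
C2  (by R16: R, V)
U  (by R12: C2)
H1  (by R17: U)
C1  (by R13: H1, H2, M)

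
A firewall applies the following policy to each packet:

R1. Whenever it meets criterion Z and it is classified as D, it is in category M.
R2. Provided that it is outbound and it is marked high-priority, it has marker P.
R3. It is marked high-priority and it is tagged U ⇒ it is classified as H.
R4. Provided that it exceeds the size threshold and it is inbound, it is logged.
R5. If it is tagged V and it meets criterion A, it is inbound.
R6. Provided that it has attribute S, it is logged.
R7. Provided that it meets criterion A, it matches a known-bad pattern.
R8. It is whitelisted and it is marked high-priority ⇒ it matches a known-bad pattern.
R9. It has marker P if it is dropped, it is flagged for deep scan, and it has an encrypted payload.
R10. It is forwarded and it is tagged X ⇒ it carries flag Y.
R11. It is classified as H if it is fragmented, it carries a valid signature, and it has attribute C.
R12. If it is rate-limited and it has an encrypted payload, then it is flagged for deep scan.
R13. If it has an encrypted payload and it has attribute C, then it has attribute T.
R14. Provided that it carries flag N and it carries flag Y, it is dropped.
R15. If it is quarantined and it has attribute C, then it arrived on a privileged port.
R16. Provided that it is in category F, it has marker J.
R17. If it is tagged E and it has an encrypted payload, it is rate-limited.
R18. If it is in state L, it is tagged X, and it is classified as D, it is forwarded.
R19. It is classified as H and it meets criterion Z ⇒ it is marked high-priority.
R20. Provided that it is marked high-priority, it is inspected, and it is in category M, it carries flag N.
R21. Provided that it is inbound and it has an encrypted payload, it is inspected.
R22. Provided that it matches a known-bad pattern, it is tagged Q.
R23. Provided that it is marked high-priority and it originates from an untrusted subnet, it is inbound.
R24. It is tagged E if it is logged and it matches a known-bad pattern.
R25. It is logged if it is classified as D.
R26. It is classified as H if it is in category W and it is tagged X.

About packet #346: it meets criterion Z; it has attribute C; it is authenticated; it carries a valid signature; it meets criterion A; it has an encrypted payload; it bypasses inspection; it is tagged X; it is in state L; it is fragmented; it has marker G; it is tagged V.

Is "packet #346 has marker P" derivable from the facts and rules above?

No

Forward chaining from the given facts derives: is inbound, matches a known-bad pattern, is classified as H, has attribute T, is marked high-priority, is inspected, is tagged Q.
Rules concluding "it has marker P": R2 needs "it is outbound"; R9 needs "it is dropped" — none of these are established.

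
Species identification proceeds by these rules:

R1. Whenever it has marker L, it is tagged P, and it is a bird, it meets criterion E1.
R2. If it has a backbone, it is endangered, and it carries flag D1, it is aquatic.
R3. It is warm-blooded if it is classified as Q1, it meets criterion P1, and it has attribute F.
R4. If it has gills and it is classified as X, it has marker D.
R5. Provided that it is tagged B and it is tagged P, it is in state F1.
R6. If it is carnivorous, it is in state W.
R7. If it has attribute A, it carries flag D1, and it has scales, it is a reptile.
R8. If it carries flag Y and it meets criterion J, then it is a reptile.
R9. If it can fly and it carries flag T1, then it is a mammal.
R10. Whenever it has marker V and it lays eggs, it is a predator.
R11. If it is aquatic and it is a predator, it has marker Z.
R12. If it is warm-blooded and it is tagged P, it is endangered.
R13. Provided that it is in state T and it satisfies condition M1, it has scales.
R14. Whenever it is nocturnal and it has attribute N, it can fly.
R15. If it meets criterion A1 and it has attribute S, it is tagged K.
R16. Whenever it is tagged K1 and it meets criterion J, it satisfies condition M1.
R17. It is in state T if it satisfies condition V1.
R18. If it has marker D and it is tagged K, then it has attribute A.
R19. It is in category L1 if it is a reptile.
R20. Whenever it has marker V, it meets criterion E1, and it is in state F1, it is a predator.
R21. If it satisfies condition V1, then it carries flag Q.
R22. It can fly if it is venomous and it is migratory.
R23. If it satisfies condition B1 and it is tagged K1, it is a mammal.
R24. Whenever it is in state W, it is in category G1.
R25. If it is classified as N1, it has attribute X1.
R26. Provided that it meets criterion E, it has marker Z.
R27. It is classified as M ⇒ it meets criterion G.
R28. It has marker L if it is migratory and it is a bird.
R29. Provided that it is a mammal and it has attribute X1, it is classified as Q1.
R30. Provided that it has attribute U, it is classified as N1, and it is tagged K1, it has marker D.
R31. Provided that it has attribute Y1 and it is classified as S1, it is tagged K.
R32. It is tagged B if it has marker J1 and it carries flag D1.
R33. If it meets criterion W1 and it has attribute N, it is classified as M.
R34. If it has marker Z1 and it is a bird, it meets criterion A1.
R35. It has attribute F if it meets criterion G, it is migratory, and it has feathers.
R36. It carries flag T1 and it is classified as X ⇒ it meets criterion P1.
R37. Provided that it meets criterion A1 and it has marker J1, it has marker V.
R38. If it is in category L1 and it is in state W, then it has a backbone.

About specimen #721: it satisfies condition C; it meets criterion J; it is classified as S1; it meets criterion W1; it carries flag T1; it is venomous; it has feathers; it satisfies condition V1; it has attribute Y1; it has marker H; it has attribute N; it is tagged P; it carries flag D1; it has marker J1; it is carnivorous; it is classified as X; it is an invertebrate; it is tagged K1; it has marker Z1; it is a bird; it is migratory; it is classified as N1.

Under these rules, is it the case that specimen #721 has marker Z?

Forward chaining from the given facts derives: is in state W, satisfies condition M1, is in state T, carries flag Q, can fly, is in category G1, has attribute X1, has marker L, is tagged K, is tagged B, is classified as M, meets criterion A1, meets criterion P1, has marker V, meets criterion E1, is in state F1, is a mammal, has scales, is a predator, meets criterion G, is classified as Q1, has attribute F, is warm-blooded, is endangered.
Rules concluding "it has marker Z": R11 needs "it is aquatic"; R26 needs "it meets criterion E" — none of these are established.

No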